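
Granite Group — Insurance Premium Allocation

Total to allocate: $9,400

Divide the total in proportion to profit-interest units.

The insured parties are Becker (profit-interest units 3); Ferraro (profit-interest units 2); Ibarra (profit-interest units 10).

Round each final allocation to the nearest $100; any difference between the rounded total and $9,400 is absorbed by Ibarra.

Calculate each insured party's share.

Sum of profit-interest units: 15.
Unrounded shares: Becker 3/15 × $9,400 = 1,880.00; Ferraro 2/15 × $9,400 = 1,253.33; Ibarra 10/15 × $9,400 = 6,266.67.
Rounded to nearest $100: Becker $1,900; Ferraro $1,300; Ibarra $6,300. Sum = $9,500.
Difference $9,400 − $9,500 = −$100 applied to Ibarra: Ibarra becomes $6,200.

Becker: $1,900; Ferraro: $1,300; Ibarra: $6,200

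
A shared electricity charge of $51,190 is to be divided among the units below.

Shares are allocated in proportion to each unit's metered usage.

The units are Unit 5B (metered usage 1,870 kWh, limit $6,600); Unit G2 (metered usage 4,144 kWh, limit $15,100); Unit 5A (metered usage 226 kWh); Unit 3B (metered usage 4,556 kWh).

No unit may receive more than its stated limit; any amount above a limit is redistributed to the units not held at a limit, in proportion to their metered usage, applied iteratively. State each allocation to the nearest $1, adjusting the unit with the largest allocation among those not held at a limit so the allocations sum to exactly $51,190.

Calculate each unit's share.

Sum of metered usage: 10,796.
Pro-rata shares before constraints: Unit 5B 8,866.74; Unit G2 19,649.07; Unit 5A 1,071.60; Unit 3B 21,602.60.
Capped: Unit 5B ($6,600), Unit G2 ($15,100); balance $29,490 reallocated over remaining metered usage 4,782.
Redistributed shares: Unit 5A 1,393.71 → $1,394; Unit 3B 28,096.29 → $28,096.

Unit 5B: $6,600; Unit G2: $15,100; Unit 5A: $1,394; Unit 3B: $28,096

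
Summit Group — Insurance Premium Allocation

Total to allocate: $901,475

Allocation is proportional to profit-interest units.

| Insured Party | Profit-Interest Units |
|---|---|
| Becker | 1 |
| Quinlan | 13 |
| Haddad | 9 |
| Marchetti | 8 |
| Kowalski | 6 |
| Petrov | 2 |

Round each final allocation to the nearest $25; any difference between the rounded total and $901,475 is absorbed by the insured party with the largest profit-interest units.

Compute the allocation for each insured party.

Becker: $23,125 | Quinlan: $300,475 | Haddad: $208,025 | Marchetti: $184,925 | Kowalski: $138,700 | Petrov: $46,225

Profit-interest units total: 39.
Pro-rata amounts: Becker 1/39 × $901,475 = 23,114.74; Quinlan 13/39 × $901,475 = 300,491.67; Haddad 9/39 × $901,475 = 208,032.69; Marchetti 8/39 × $901,475 = 184,917.95; Kowalski 6/39 × $901,475 = 138,688.46; Petrov 2/39 × $901,475 = 46,229.49.
After rounding ($25): Becker $23,125; Quinlan $300,500; Haddad $208,025; Marchetti $184,925; Kowalski $138,700; Petrov $46,225. Sum = $901,500.
Difference $901,475 − $901,500 = −$25 applied to largest profit-interest units (Quinlan): Quinlan becomes $300,475.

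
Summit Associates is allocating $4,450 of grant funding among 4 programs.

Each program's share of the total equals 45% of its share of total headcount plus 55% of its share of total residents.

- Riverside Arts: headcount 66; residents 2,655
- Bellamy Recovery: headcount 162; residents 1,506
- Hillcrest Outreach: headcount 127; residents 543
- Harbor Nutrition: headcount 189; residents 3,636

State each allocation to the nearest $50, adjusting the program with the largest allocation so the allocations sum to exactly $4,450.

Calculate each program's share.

Headcount total 544; residents total 8,340.
Blended shares (45% headcount + 55% residents): Riverside Arts 0.2297; Bellamy Recovery 0.2333; Hillcrest Outreach 0.1409; Harbor Nutrition 0.3961.
Unrounded shares: Riverside Arts 1,022.10; Bellamy Recovery 1,038.29; Hillcrest Outreach 626.85; Harbor Nutrition 1,762.76.
At nearest $50: Riverside Arts $1,000; Bellamy Recovery $1,050; Hillcrest Outreach $650; Harbor Nutrition $1,750. Sum = $4,450.
Rounded total matches; no reconciliation needed.

Riverside Arts: $1,000; Bellamy Recovery: $1,050; Hillcrest Outreach: $650; Harbor Nutrition: $1,750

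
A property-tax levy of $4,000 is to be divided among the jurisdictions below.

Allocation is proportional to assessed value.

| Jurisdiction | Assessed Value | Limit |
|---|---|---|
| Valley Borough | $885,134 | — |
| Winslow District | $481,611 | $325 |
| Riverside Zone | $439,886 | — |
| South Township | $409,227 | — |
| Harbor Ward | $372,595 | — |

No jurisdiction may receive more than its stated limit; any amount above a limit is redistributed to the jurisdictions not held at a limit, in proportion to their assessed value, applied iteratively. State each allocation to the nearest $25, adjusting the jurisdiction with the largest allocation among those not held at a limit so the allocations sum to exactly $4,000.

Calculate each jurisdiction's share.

Assessed value total: 2,588,453.
Proportional shares (ignoring caps): Valley Borough 1,367.82; Winslow District 744.25; Riverside Zone 679.77; South Township 632.39; Harbor Ward 575.78.
Cap binds for Winslow District ($325); balance $3,675 reallocated over remaining assessed value 2,106,842.
Redistributed shares: Valley Borough 1,543.95 → $1,550; Riverside Zone 767.30 → $775; South Township 713.82 → $725; Harbor Ward 649.92 → $650.
Rounding difference −$25 applied to Valley Borough → $1,525.

Valley Borough: $1,525; Winslow District: $325; Riverside Zone: $775; South Township: $725; Harbor Ward: $650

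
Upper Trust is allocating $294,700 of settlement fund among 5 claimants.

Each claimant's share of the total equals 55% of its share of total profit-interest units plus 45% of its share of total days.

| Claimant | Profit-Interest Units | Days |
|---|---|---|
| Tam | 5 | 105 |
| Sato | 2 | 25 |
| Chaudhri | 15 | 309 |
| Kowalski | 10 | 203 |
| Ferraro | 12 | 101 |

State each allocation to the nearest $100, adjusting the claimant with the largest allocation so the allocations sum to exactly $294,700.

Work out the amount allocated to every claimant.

Tam: $37,200; Sato: $11,800; Chaudhri: $110,400; Kowalski: $73,100; Ferraro: $62,200

Totals — profit-interest units 44, days 743.
Blended shares (55% profit-interest units + 45% days): Tam 0.1261; Sato 0.0401; Chaudhri 0.3746; Kowalski 0.2479; Ferraro 0.2112.
Unrounded shares: Tam 37,159.77; Sato 11,829.65; Chaudhri 110,408.38; Kowalski 73,070.13; Ferraro 62,232.07.
At nearest $100: Tam $37,200; Sato $11,800; Chaudhri $110,400; Kowalski $73,100; Ferraro $62,200. Sum = $294,700.
No rounding difference to absorb.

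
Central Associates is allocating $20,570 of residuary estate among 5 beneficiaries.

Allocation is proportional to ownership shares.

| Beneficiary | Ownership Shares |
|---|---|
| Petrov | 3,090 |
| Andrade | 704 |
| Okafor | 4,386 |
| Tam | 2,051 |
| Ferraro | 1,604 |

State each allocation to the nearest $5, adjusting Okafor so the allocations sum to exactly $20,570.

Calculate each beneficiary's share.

Total ownership shares = 11,835.
Pro-rata amounts: Petrov 3,090/11,835 × $20,570 = 5,370.62; Andrade 704/11,835 × $20,570 = 1,223.60; Okafor 4,386/11,835 × $20,570 = 7,623.15; Tam 2,051/11,835 × $20,570 = 3,564.77; Ferraro 1,604/11,835 × $20,570 = 2,787.86.
After rounding ($5): Petrov $5,370; Andrade $1,225; Okafor $7,625; Tam $3,565; Ferraro $2,790. Sum = $20,575.
Difference $20,570 − $20,575 = −$5 applied to Okafor: Okafor becomes $7,620.

Petrov: $5,370 · Andrade: $1,225 · Okafor: $7,620 · Tam: $3,565 · Ferraro: $2,790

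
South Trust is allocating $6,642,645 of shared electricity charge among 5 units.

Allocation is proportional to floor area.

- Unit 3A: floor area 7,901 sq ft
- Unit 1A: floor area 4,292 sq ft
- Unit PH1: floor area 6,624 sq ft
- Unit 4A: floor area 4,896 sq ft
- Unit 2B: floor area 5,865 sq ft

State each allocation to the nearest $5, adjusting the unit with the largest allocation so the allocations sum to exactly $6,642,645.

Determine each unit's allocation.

Floor area total: 29,578.
Proportional shares: Unit 3A 7,901/29,578 × $6,642,645 = 1,774,411.32; Unit 1A 4,292/29,578 × $6,642,645 = 963,899.94; Unit PH1 6,624/29,578 × $6,642,645 = 1,487,621.90; Unit 4A 4,896/29,578 × $6,642,645 = 1,099,546.62; Unit 2B 5,865/29,578 × $6,642,645 = 1,317,165.22.
After rounding ($5): Unit 3A $1,774,410; Unit 1A $963,900; Unit PH1 $1,487,620; Unit 4A $1,099,545; Unit 2B $1,317,165. Sum = $6,642,640.
Difference $6,642,645 − $6,642,640 = +$5 applied to largest allocation (Unit 3A): Unit 3A becomes $1,774,415.

Unit 3A: $1,774,415 | Unit 1A: $963,900 | Unit PH1: $1,487,620 | Unit 4A: $1,099,545 | Unit 2B: $1,317,165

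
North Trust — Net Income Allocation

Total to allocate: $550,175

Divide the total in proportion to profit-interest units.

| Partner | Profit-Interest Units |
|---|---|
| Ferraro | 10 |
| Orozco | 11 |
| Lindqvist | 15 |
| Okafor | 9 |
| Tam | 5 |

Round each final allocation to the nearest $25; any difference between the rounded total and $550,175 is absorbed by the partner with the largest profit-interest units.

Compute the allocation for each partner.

Sum of profit-interest units: 10 + 11 + 15 + 9 + 5 = 50.
Unrounded shares: Ferraro 110,035.00; Orozco 121,038.50; Lindqvist 165,052.50; Okafor 99,031.50; Tam 55,017.50.
At nearest $25: Ferraro $110,025; Orozco $121,050; Lindqvist $165,050; Okafor $99,025; Tam $55,025. Sum = $550,175.
Rounded total matches; no reconciliation needed.

Ferraro: $110,025; Orozco: $121,050; Lindqvist: $165,050; Okafor: $99,025; Tam: $55,025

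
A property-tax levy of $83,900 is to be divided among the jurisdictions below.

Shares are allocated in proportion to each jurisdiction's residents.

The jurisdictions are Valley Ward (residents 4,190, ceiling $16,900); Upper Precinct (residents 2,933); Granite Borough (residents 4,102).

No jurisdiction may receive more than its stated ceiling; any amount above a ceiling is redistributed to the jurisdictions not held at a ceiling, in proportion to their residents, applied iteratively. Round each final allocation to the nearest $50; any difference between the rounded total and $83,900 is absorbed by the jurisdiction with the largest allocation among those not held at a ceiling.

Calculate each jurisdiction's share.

Valley Ward: $16,900 | Upper Precinct: $27,950 | Granite Borough: $39,050

Total residents = 11,225.
Pro-rata shares before constraints: Valley Ward 31,317.68; Upper Precinct 21,922.38; Granite Borough 30,659.94.
Capped: Valley Ward ($16,900); remaining pool $67,000 reallocated over remaining residents 7,035.
Remaining shares: Upper Precinct 27,933.33 → $27,950; Granite Borough 39,066.67 → $39,050.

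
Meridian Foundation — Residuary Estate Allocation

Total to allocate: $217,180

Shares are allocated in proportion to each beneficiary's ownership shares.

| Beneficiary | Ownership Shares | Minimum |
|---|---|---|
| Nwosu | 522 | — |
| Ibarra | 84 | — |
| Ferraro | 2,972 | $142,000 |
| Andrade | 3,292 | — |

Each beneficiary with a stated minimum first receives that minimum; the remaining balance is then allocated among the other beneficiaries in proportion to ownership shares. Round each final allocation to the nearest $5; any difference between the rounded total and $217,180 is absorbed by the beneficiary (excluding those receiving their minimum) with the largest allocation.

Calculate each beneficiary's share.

Guaranteed amounts: Ferraro $142,000. Remaining pool $75,180.
Remaining pool split over remaining ownership shares 3,898: Nwosu 10,067.72 → $10,070; Ibarra 1,620.09 → $1,620; Andrade 63,492.19 → $63,490.

Nwosu: $10,070; Ibarra: $1,620; Ferraro: $142,000; Andrade: $63,490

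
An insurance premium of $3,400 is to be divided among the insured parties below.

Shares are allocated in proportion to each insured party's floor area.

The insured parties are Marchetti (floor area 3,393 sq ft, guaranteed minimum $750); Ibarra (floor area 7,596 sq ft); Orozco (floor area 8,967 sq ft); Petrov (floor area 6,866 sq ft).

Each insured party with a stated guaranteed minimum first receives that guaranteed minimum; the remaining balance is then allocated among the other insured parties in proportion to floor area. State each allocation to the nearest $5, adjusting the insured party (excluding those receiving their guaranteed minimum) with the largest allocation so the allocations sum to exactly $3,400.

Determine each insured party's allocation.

Marchetti: $750 · Ibarra: $860 · Orozco: $1,015 · Petrov: $775

Fund the minimums — Marchetti $750. Residual $2,650.
Residual split over remaining floor area 23,429: Ibarra 859.17 → $860; Orozco 1,014.24 → $1,015; Petrov 776.60 → $775.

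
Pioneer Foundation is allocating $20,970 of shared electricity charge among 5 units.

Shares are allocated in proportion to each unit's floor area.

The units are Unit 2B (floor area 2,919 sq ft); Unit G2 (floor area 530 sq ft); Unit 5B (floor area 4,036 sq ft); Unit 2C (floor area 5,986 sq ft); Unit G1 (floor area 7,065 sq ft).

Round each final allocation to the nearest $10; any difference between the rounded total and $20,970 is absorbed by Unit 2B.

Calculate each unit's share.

Unit 2B: $2,990 · Unit G2: $540 · Unit 5B: $4,120 · Unit 2C: $6,110 · Unit G1: $7,210

Sum of floor area: 20,536.
Proportional shares: Unit 2B 2,919/20,536 × $20,970 = 2,980.69; Unit G2 530/20,536 × $20,970 = 541.20; Unit 5B 4,036/20,536 × $20,970 = 4,121.30; Unit 2C 5,986/20,536 × $20,970 = 6,112.51; Unit G1 7,065/20,536 × $20,970 = 7,214.31.
Rounded to nearest $10: Unit 2B $2,980; Unit G2 $540; Unit 5B $4,120; Unit 2C $6,110; Unit G1 $7,210. Sum = $20,960.
Difference $20,970 − $20,960 = +$10 applied to Unit 2B: Unit 2B becomes $2,990.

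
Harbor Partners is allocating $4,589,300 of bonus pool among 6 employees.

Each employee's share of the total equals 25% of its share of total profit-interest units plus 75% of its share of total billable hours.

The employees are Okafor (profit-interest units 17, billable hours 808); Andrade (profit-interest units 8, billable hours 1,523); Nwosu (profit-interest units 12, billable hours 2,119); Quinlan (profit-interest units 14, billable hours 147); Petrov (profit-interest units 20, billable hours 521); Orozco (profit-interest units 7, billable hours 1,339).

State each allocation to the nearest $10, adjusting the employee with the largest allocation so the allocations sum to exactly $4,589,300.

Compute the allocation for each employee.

Okafor: $680,770 | Andrade: $929,530 | Nwosu: $1,306,070 | Quinlan: $284,290 | Petrov: $571,910 | Orozco: $816,730

Totals — profit-interest units 78, billable hours 6,457.
Combined weights (25% profit-interest units + 75% billable hours): Okafor 0.1483; Andrade 0.2025; Nwosu 0.2846; Quinlan 0.0619; Petrov 0.1246; Orozco 0.1780.
Raw shares: Okafor 680,771.32; Andrade 929,526.29; Nwosu 1,306,067.84; Quinlan 284,290.10; Petrov 571,910.69; Orozco 816,733.77.
At nearest $10: Okafor $680,770; Andrade $929,530; Nwosu $1,306,070; Quinlan $284,290; Petrov $571,910; Orozco $816,730. Sum = $4,589,300.
Sum already equals the total — no adjustment.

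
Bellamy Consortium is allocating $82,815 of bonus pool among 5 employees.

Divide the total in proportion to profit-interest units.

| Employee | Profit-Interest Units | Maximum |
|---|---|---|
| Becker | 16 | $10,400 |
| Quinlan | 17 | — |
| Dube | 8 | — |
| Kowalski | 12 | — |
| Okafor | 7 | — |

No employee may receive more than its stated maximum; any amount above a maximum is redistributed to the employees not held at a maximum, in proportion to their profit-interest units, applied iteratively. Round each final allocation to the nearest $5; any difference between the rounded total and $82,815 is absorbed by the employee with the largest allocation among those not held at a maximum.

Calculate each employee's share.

Becker: $10,400; Quinlan: $27,980; Dube: $13,165; Kowalski: $19,750; Okafor: $11,520

Profit-interest units total: 60.
Unconstrained shares: Becker 22,084.00; Quinlan 23,464.25; Dube 11,042.00; Kowalski 16,563.00; Okafor 9,661.75.
Cap binds for Becker ($10,400); remaining pool $72,415 reallocated over remaining profit-interest units 44.
Redistributed shares: Quinlan 27,978.52 → $27,980; Dube 13,166.36 → $13,165; Kowalski 19,749.55 → $19,750; Okafor 11,520.57 → $11,520.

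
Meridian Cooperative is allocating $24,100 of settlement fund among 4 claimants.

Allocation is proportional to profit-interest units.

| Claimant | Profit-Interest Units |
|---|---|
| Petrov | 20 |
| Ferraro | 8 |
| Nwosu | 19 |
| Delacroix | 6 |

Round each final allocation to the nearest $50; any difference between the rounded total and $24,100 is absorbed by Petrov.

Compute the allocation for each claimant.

Combined profit-interest units = 53.
Raw shares: Petrov 20/53 × $24,100 = 9,094.34; Ferraro 8/53 × $24,100 = 3,637.74; Nwosu 19/53 × $24,100 = 8,639.62; Delacroix 6/53 × $24,100 = 2,728.30.
At nearest $50: Petrov $9,100; Ferraro $3,650; Nwosu $8,650; Delacroix $2,750. Sum = $24,150.
Difference $24,100 − $24,150 = −$50 applied to Petrov: Petrov becomes $9,050.

Petrov: $9,050; Ferraro: $3,650; Nwosu: $8,650; Delacroix: $2,750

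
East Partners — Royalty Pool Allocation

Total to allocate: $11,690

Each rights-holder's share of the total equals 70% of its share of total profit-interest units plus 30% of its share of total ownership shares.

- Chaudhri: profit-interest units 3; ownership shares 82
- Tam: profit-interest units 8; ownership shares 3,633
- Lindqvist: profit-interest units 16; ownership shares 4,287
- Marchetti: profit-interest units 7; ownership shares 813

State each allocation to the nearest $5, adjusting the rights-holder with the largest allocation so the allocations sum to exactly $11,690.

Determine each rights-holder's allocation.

Profit-interest units total 34; ownership shares total 8,815.
Composite weights (70% profit-interest units + 30% ownership shares): Chaudhri 0.0646; Tam 0.2883; Lindqvist 0.4753; Marchetti 0.1718.
Raw shares: Chaudhri 754.65; Tam 3,370.78; Lindqvist 5,556.38; Marchetti 2,008.18.
Rounded to nearest $5: Chaudhri $755; Tam $3,370; Lindqvist $5,555; Marchetti $2,010. Sum = $11,690.
Rounded total matches; no reconciliation needed.

Chaudhri: $755 | Tam: $3,370 | Lindqvist: $5,555 | Marchetti: $2,010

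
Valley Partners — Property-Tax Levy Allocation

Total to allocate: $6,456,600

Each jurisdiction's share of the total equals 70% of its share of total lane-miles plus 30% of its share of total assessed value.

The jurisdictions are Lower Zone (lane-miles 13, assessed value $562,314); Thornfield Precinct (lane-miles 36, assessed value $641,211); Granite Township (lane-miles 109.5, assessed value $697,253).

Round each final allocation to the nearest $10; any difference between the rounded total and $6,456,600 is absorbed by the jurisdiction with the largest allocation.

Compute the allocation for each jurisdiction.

Totals — lane-miles 158.5, assessed value 1,900,778.
Composite weights (70% lane-miles + 30% assessed value): Lower Zone 0.1462; Thornfield Precinct 0.2602; Granite Township 0.5936.
Unrounded shares: Lower Zone 943,718.15; Thornfield Precinct 1,679,961.73; Granite Township 3,832,920.12.
Rounded to nearest $10: Lower Zone $943,720; Thornfield Precinct $1,679,960; Granite Township $3,832,920. Sum = $6,456,600.
No rounding difference to absorb.

Lower Zone: $943,720 | Thornfield Precinct: $1,679,960 | Granite Township: $3,832,920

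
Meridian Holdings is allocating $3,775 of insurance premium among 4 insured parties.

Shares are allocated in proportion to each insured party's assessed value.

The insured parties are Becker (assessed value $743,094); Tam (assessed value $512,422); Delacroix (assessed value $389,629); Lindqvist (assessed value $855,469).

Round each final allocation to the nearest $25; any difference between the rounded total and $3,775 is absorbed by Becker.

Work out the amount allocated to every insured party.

Assessed value total: 2,500,614.
Pro-rata amounts: Becker 743,094/2,500,614 × $3,775 = 1,121.80; Tam 512,422/2,500,614 × $3,775 = 773.57; Delacroix 389,629/2,500,614 × $3,775 = 588.20; Lindqvist 855,469/2,500,614 × $3,775 = 1,291.44.
Rounded to nearest $25: Becker $1,125; Tam $775; Delacroix $600; Lindqvist $1,300. Sum = $3,800.
Difference $3,775 − $3,800 = −$25 applied to Becker: Becker becomes $1,100.

Becker: $1,100 · Tam: $775 · Delacroix: $600 · Lindqvist: $1,300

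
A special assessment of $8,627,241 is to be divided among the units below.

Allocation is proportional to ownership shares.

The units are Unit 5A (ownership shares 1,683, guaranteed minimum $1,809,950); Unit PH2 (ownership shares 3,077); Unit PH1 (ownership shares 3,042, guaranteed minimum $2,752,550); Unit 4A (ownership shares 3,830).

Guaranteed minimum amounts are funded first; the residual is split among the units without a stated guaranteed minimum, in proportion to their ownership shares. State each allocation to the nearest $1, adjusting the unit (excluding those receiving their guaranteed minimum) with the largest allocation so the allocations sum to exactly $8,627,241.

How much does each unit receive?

Unit 5A: $1,809,950 · Unit PH2: $1,810,802 · Unit PH1: $2,752,550 · Unit 4A: $2,253,939

Minimums first: Unit 5A $1,809,950; Unit PH1 $2,752,550. Balance $4,064,741.
Balance split over remaining ownership shares 6,907: Unit PH2 1,810,801.80 → $1,810,802; Unit 4A 2,253,939.20 → $2,253,939.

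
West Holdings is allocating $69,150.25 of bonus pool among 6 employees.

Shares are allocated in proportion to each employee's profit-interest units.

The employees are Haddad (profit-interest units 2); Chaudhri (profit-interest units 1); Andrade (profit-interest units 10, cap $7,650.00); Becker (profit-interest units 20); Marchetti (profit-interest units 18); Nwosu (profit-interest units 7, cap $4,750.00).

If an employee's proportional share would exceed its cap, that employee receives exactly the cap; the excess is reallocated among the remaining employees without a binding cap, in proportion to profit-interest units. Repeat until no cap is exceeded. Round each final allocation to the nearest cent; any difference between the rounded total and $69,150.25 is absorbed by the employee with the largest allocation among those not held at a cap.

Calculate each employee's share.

Haddad: $2,768.30 · Chaudhri: $1,384.15 · Andrade: $7,650.00 · Becker: $27,683.06 · Marchetti: $24,914.74 · Nwosu: $4,750.00

Profit-interest units total: 58.
Unconstrained shares: Haddad 2,384.4914; Chaudhri 1,192.2457; Andrade 11,922.4569; Becker 23,844.9138; Marchetti 21,460.4224; Nwosu 8,345.7198.
Held at cap: Andrade ($7,650.00), Nwosu ($4,750.00); balance $56,750.25 reallocated over remaining profit-interest units 41.
Remaining shares: Haddad 2,768.3049 → $2,768.30; Chaudhri 1,384.1524 → $1,384.15; Becker 27,683.0488 → $27,683.05; Marchetti 24,914.7439 → $24,914.74.
Rounding difference +$0.01 applied to Becker → $27,683.06.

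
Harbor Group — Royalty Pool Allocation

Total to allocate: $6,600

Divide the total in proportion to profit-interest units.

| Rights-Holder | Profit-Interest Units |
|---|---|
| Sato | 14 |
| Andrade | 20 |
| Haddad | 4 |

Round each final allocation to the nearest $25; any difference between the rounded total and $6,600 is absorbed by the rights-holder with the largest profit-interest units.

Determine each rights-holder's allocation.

Combined profit-interest units = 14 + 20 + 4 = 38.
Raw shares: Sato 2,431.58; Andrade 3,473.68; Haddad 694.74.
At nearest $25: Sato $2,425; Andrade $3,475; Haddad $700. Sum = $6,600.
Rounded total matches; no reconciliation needed.

Sato: $2,425; Andrade: $3,475; Haddad: $700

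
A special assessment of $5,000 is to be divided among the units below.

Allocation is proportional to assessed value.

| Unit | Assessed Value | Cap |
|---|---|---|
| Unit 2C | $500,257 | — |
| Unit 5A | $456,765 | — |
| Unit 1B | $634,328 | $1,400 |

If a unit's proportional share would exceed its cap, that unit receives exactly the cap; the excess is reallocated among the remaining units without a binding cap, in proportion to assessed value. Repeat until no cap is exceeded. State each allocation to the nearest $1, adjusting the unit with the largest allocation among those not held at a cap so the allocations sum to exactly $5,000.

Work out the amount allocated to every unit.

Sum of assessed value: 1,591,350.
Pro-rata shares before constraints: Unit 2C 1,571.80; Unit 5A 1,435.15; Unit 1B 1,993.05.
Cap binds for Unit 1B ($1,400); balance $3,600 reallocated over remaining assessed value 957,022.
Remaining shares: Unit 2C 1,881.80 → $1,882; Unit 5A 1,718.20 → $1,718.

Unit 2C: $1,882; Unit 5A: $1,718; Unit 1B: $1,400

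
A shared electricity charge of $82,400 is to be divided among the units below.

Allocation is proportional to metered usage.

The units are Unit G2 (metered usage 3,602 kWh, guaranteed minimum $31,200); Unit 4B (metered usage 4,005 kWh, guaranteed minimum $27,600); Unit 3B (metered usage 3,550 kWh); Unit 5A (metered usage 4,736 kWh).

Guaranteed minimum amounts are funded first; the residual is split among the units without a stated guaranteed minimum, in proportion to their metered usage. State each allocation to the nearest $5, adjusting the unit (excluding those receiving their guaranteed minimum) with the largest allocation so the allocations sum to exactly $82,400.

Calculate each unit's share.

Unit G2: $31,200 · Unit 4B: $27,600 · Unit 3B: $10,110 · Unit 5A: $13,490

Fund the minimums — Unit G2 $31,200; Unit 4B $27,600. Remaining pool $23,600.
Remaining pool split over remaining metered usage 8,286: Unit 3B 10,111.03 → $10,110; Unit 5A 13,488.97 → $13,490.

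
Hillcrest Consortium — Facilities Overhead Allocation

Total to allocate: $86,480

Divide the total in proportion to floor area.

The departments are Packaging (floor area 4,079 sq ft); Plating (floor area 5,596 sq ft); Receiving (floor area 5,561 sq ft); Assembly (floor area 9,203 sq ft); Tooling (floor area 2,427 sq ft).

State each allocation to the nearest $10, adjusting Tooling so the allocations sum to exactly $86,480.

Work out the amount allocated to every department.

Packaging: $13,130 | Plating: $18,010 | Receiving: $17,900 | Assembly: $29,620 | Tooling: $7,820

Total floor area = 26,866.
Unrounded shares: Packaging 4,079/26,866 × $86,480 = 13,130.05; Plating 5,596/26,866 × $86,480 = 18,013.18; Receiving 5,561/26,866 × $86,480 = 17,900.52; Assembly 9,203/26,866 × $86,480 = 29,623.89; Tooling 2,427/26,866 × $86,480 = 7,812.36.
Rounded to nearest $10: Packaging $13,130; Plating $18,010; Receiving $17,900; Assembly $29,620; Tooling $7,810. Sum = $86,470.
Difference $86,480 − $86,470 = +$10 applied to Tooling: Tooling becomes $7,820.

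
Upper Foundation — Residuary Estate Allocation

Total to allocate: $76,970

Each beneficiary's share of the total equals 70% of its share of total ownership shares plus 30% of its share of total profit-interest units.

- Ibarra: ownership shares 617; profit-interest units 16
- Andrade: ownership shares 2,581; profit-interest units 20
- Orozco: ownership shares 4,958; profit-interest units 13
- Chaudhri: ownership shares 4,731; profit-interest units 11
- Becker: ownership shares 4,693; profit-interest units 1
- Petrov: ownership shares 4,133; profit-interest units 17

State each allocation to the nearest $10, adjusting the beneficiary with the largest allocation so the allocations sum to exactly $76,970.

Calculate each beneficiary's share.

Ownership shares total 21,713; profit-interest units total 78.
Blended shares (70% ownership shares + 30% profit-interest units): Ibarra 0.0814; Andrade 0.1601; Orozco 0.2098; Chaudhri 0.1948; Becker 0.1551; Petrov 0.1986.
Pro-rata amounts: Ibarra 6,267.65; Andrade 12,325.31; Orozco 16,151.36; Chaudhri 14,996.01; Becker 11,941.33; Petrov 15,288.35.
Rounded to nearest $10: Ibarra $6,270; Andrade $12,330; Orozco $16,150; Chaudhri $15,000; Becker $11,940; Petrov $15,290. Sum = $76,980.
Difference $76,970 − $76,980 = −$10 applied to largest allocation (Orozco): Orozco becomes $16,140.

Ibarra: $6,270 | Andrade: $12,330 | Orozco: $16,140 | Chaudhri: $15,000 | Becker: $11,940 | Petrov: $15,290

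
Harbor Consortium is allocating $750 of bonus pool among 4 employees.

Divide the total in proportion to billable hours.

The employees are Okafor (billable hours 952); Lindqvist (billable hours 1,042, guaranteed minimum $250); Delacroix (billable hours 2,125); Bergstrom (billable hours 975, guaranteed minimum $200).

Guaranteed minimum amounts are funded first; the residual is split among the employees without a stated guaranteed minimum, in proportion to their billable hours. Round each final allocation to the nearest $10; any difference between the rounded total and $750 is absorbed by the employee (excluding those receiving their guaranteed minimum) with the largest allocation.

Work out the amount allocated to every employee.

Minimums first: Lindqvist $250; Bergstrom $200. Balance $300.
Balance split over remaining billable hours 3,077: Okafor 92.82 → $90; Delacroix 207.18 → $210.

Okafor: $90; Lindqvist: $250; Delacroix: $210; Bergstrom: $200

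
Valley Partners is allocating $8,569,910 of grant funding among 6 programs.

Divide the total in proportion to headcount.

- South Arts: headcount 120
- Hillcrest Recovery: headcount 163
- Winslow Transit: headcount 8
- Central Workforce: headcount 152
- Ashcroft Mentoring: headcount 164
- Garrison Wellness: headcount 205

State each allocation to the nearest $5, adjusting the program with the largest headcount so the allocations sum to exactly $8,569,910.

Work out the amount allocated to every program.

South Arts: $1,266,490 | Hillcrest Recovery: $1,720,315 | Winslow Transit: $84,435 | Central Workforce: $1,604,220 | Ashcroft Mentoring: $1,730,870 | Garrison Wellness: $2,163,580

Total headcount = 812.
Proportional shares: South Arts 120/812 × $8,569,910 = 1,266,489.16; Hillcrest Recovery 163/812 × $8,569,910 = 1,720,314.45; Winslow Transit 8/812 × $8,569,910 = 84,432.61; Central Workforce 152/812 × $8,569,910 = 1,604,219.61; Ashcroft Mentoring 164/812 × $8,569,910 = 1,730,868.52; Garrison Wellness 205/812 × $8,569,910 = 2,163,585.65.
After rounding ($5): South Arts $1,266,490; Hillcrest Recovery $1,720,315; Winslow Transit $84,435; Central Workforce $1,604,220; Ashcroft Mentoring $1,730,870; Garrison Wellness $2,163,585. Sum = $8,569,915.
Difference $8,569,910 − $8,569,915 = −$5 applied to largest headcount (Garrison Wellness): Garrison Wellness becomes $2,163,580.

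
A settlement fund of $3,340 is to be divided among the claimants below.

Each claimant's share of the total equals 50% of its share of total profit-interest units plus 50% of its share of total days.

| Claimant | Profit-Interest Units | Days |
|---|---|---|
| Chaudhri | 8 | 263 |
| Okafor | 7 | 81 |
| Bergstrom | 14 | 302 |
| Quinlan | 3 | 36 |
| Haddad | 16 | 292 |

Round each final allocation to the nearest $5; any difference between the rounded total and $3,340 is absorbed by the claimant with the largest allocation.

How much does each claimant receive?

Profit-interest units total 48; days total 974.
Combined weights (50% profit-interest units + 50% days): Chaudhri 0.2183; Okafor 0.1145; Bergstrom 0.3009; Quinlan 0.0497; Haddad 0.3166.
Unrounded shares: Chaudhri 729.27; Okafor 382.42; Bergstrom 1,004.89; Quinlan 166.10; Haddad 1,057.32.
Rounded to nearest $5: Chaudhri $730; Okafor $380; Bergstrom $1,005; Quinlan $165; Haddad $1,055. Sum = $3,335.
Difference $3,340 − $3,335 = +$5 applied to largest allocation (Haddad): Haddad becomes $1,060.

Chaudhri: $730; Okafor: $380; Bergstrom: $1,005; Quinlan: $165; Haddad: $1,060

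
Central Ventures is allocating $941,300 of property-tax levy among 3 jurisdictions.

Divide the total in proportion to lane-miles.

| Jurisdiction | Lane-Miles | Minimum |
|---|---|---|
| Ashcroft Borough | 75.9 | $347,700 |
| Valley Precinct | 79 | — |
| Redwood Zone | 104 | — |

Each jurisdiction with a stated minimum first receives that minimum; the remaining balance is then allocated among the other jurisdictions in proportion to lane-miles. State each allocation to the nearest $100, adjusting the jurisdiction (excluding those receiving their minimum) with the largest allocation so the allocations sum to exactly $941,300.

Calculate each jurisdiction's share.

Ashcroft Borough: $347,700 | Valley Precinct: $256,300 | Redwood Zone: $337,300

Fund the minimums — Ashcroft Borough $347,700. Remaining pool $593,600.
Remaining pool split over remaining lane-miles 183: Valley Precinct 256,253.55 → $256,300; Redwood Zone 337,346.45 → $337,300.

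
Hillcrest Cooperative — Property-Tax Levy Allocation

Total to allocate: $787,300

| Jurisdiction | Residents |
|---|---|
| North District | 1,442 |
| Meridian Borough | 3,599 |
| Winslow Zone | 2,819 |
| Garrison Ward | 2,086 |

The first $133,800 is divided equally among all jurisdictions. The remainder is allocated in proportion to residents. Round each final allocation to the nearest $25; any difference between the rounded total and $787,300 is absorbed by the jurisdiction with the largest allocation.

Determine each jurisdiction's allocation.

North District: $128,200 · Meridian Borough: $269,925 · Winslow Zone: $218,675 · Garrison Ward: $170,500

Equal tier: $133,800 ÷ 4 = $33,450 apiece.
Remainder $653,500 by residents (total 9,946): North District 94,746.33 → $94,750; Meridian Borough 236,471.60 → $236,475; Winslow Zone 185,221.85 → $185,225; Garrison Ward 137,060.23 → $137,050.
Totals: North District $33,450 + $94,750 = $128,200; Meridian Borough $33,450 + $236,475 = $269,925; Winslow Zone $33,450 + $185,225 = $218,675; Garrison Ward $33,450 + $137,050 = $170,500.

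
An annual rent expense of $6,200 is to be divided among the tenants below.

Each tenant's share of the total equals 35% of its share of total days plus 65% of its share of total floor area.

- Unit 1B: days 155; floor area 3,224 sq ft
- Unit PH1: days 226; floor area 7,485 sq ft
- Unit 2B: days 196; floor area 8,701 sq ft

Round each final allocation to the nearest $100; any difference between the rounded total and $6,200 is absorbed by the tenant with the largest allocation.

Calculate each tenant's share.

Unit 1B: $1,300 · Unit PH1: $2,400 · Unit 2B: $2,500

Totals — days 577, floor area 19,410.
Blended shares (35% days + 65% floor area): Unit 1B 0.2020; Unit PH1 0.3877; Unit 2B 0.4103.
Pro-rata amounts: Unit 1B 1,252.31; Unit PH1 2,404.02; Unit 2B 2,543.67.
After rounding ($100): Unit 1B $1,300; Unit PH1 $2,400; Unit 2B $2,500. Sum = $6,200.
Rounded total matches; no reconciliation needed.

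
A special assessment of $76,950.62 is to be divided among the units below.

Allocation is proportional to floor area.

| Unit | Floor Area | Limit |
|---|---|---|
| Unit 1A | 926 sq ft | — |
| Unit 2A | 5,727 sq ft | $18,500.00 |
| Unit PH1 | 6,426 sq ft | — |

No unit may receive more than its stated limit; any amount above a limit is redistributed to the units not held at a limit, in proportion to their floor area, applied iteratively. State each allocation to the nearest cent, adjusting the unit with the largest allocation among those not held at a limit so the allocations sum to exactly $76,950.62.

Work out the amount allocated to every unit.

Unit 1A: $7,361.98; Unit 2A: $18,500.00; Unit PH1: $51,088.64

Floor area total: 13,079.
Unconstrained shares: Unit 1A 5,448.1439; Unit 2A 33,694.9462; Unit PH1 37,807.5299.
Held at cap: Unit 2A ($18,500.00); balance $58,450.62 reallocated over remaining floor area 7,352.
Remaining shares: Unit 1A 7,361.9796 → $7,361.98; Unit PH1 51,088.6404 → $51,088.64.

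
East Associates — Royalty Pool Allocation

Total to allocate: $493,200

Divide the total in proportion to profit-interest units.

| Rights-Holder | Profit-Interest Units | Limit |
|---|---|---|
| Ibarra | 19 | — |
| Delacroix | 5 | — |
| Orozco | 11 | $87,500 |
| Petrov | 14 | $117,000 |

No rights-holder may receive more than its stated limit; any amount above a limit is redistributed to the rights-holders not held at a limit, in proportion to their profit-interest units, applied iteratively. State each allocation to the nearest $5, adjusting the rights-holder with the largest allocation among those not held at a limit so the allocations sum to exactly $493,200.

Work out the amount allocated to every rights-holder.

Sum of profit-interest units: 49.
Unconstrained shares: Ibarra 191,240.82; Delacroix 50,326.53; Orozco 110,718.37; Petrov 140,914.29.
Held at cap: Orozco ($87,500), Petrov ($117,000); remaining pool $288,700 reallocated over remaining profit-interest units 24.
Redistributed shares: Ibarra 228,554.17 → $228,555; Delacroix 60,145.83 → $60,145.

Ibarra: $228,555 · Delacroix: $60,145 · Orozco: $87,500 · Petrov: $117,000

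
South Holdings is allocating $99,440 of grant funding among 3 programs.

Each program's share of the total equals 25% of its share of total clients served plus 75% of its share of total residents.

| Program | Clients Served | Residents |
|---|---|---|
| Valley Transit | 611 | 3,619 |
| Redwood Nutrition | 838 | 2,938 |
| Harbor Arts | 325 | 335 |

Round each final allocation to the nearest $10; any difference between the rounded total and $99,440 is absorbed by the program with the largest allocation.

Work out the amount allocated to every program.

Clients served total 1,774; residents total 6,892.
Combined weights (25% clients served + 75% residents): Valley Transit 0.4799; Redwood Nutrition 0.4378; Harbor Arts 0.0823.
Raw shares: Valley Transit 47,724.34; Redwood Nutrition 43,536.15; Harbor Arts 8,179.51.
At nearest $10: Valley Transit $47,720; Redwood Nutrition $43,540; Harbor Arts $8,180. Sum = $99,440.
No rounding difference to absorb.

Valley Transit: $47,720 · Redwood Nutrition: $43,540 · Harbor Arts: $8,180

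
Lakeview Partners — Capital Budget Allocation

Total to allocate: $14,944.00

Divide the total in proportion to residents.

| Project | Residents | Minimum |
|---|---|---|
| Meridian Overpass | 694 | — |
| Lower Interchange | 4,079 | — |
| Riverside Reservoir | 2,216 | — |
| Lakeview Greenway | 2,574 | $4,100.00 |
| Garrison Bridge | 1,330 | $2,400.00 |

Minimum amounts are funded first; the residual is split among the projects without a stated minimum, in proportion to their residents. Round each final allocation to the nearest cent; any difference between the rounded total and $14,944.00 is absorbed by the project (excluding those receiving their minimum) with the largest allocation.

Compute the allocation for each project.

Meridian Overpass: $838.48; Lower Interchange: $4,928.18; Riverside Reservoir: $2,677.34; Lakeview Greenway: $4,100.00; Garrison Bridge: $2,400.00

Minimums first: Lakeview Greenway $4,100.00; Garrison Bridge $2,400.00. Balance $8,444.00.
Balance split over remaining residents 6,989: Meridian Overpass 838.4799 → $838.48; Lower Interchange 4,928.1837 → $4,928.18; Riverside Reservoir 2,677.3364 → $2,677.34.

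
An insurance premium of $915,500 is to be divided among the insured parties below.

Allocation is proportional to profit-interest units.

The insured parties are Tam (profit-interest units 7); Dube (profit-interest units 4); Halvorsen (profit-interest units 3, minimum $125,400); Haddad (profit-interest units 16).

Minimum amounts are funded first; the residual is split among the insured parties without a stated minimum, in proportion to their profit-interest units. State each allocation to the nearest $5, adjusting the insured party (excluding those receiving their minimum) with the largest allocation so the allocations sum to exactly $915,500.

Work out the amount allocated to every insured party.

Tam: $204,840; Dube: $117,050; Halvorsen: $125,400; Haddad: $468,210

Minimums first: Halvorsen $125,400. Remaining pool $790,100.
Remaining pool split over remaining profit-interest units 27: Tam 204,840.74 → $204,840; Dube 117,051.85 → $117,050; Haddad 468,207.41 → $468,205.
Rounding difference +$5 applied to Haddad → $468,210.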